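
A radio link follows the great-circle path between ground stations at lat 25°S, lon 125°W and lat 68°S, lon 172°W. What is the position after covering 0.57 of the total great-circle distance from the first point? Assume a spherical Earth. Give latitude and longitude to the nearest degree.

Write both endpoints as unit vectors p₁, p₂ with components (cos φ cos λ, cos φ sin λ, sin φ).
The central angle between the endpoints is δ = arccos(p₁·p₂) ≈ 0.898 rad (51.4°).
Interpolate at f = 0.57 with slerp weights a = sin((1−f)δ)/sin δ ≈ 0.482, b = sin(fδ)/sin δ ≈ 0.626.
p = a·p₁ + b·p₂ ≈ (-0.483, -0.390, -0.784); φ = arcsin(p_z) ≈ -51.64°, λ = atan2(p_y, p_x) ≈ -141.05°.

≈ lat 52°S, lon 141°W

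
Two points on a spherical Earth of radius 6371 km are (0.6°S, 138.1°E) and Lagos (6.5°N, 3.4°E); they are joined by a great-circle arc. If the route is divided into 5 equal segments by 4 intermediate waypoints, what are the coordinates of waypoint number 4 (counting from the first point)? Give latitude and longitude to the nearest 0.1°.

Write both endpoints as unit vectors p₁, p₂ with components (cos φ cos λ, cos φ sin λ, sin φ).
The central angle between the endpoints is δ = arccos(p₁·p₂) ≈ 2.346 rad (134.4°).
Interpolate at f = 4/5 with slerp weights a = sin((1−f)δ)/sin δ ≈ 0.633, b = sin(fδ)/sin δ ≈ 1.335.
p = a·p₁ + b·p₂ ≈ (0.853, 0.502, 0.145); φ = arcsin(p_z) ≈ 8.31°, λ = atan2(p_y, p_x) ≈ 30.46°.

≈ (8.3°N, 30.5°E)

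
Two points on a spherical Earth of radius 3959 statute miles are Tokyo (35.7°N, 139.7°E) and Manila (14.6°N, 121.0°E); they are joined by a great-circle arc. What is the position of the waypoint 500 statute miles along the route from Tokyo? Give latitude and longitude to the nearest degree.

≈ 30°N, 134°E

Convert each endpoint to a unit vector on the sphere (x = cos φ cos λ, y = cos φ sin λ, z = sin φ).
The central angle between the endpoints is δ = arccos(p₁·p₂) ≈ 0.470 rad (26.9°). The total great-circle distance is δ·R ≈ 0.470 × 3959 ≈ 1862 mi, so the target fraction is f = 500/1862 ≈ 0.269.
Interpolate at f ≈ 0.269 with slerp weights a = sin((1−f)δ)/sin δ ≈ 0.744, b = sin(fδ)/sin δ ≈ 0.278.
p = a·p₁ + b·p₂ ≈ (-0.599, 0.621, 0.504); φ = arcsin(p_z) ≈ 30.29°, λ = atan2(p_y, p_x) ≈ 133.97°.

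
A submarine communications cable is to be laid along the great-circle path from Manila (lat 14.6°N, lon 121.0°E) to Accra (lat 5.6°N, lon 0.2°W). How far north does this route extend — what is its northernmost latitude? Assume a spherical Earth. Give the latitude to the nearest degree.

The great circle lies in the plane with unit normal n̂ = (p₁ × p₂)/|p₁ × p₂|.
Here n̂_z ≈ -0.936; the vertex latitude is φ_max = arccos|n̂_z| ≈ 20.7°.

≈ 21°N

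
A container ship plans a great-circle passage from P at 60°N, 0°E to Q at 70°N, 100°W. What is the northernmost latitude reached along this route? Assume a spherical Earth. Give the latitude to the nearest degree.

≈ 74°N

The great circle lies in the plane with unit normal n̂ = (p₁ × p₂)/|p₁ × p₂|.
Here n̂_z ≈ -0.271; the vertex latitude is φ_max = arccos|n̂_z| ≈ 74.3°.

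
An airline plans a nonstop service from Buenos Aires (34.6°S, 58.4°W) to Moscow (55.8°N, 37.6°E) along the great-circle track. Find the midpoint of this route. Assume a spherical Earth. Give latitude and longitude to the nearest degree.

Write both endpoints as unit vectors p₁, p₂ with components (cos φ cos λ, cos φ sin λ, sin φ).
The central angle between the endpoints is δ = arccos(p₁·p₂) ≈ 2.115 rad (121.2°).
Interpolate at f = 1/2 with slerp weights a = sin((1−f)δ)/sin δ ≈ 1.019, b = sin(fδ)/sin δ ≈ 1.019.
p = a·p₁ + b·p₂ ≈ (0.893, -0.365, 0.264); φ = arcsin(p_z) ≈ 15.31°, λ = atan2(p_y, p_x) ≈ -22.22°.

≈ 15°N, 22°W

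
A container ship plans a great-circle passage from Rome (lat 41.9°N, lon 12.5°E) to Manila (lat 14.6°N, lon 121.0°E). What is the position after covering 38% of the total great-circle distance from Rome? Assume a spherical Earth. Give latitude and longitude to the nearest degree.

≈ lat 46°N, lon 62°E

Write both endpoints as unit vectors p₁, p₂ with components (cos φ cos λ, cos φ sin λ, sin φ).
The central angle between the endpoints is δ = arccos(p₁·p₂) ≈ 1.631 rad (93.5°).
Interpolate at f = 0.38 with slerp weights a = sin((1−f)δ)/sin δ ≈ 0.849, b = sin(fδ)/sin δ ≈ 0.582.
p = a·p₁ + b·p₂ ≈ (0.327, 0.619, 0.714); φ = arcsin(p_z) ≈ 45.54°, λ = atan2(p_y, p_x) ≈ 62.18°.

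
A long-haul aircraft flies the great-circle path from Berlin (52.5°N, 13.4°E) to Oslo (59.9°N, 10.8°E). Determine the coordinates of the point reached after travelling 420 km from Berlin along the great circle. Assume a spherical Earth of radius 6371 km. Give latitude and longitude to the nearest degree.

Convert each endpoint to a unit vector on the sphere (x = cos φ cos λ, y = cos φ sin λ, z = sin φ).
The central angle between the endpoints is δ = arccos(p₁·p₂) ≈ 0.132 rad (7.5°). The total great-circle distance is δ·R ≈ 0.132 × 6371 ≈ 838 km, so the target fraction is f = 420/838 ≈ 0.501.
Interpolate at f ≈ 0.501 with slerp weights a = sin((1−f)δ)/sin δ ≈ 0.500, b = sin(fδ)/sin δ ≈ 0.502.
p = a·p₁ + b·p₂ ≈ (0.543, 0.118, 0.831); φ = arcsin(p_z) ≈ 56.21°, λ = atan2(p_y, p_x) ≈ 12.22°.

≈ 56°N, 12°E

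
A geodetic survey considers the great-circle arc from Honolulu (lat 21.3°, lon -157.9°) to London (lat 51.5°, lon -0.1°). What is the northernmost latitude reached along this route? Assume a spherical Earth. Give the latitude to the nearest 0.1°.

The great circle lies in the plane with unit normal n̂ = (p₁ × p₂)/|p₁ × p₂|.
Here n̂_z ≈ +0.226; the vertex latitude is φ_max = arccos|n̂_z| ≈ 76.9°.
Check via Clairaut: cos φ_max = |cos φ₁| · sin C = cos(21.3°)·sin(14.1°) ≈ 0.226, again giving ≈ 76.9°.

≈ 76.9°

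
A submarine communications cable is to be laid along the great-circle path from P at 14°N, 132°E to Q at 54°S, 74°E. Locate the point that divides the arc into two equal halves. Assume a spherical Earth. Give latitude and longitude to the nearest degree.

≈ 22°S, 111°E

The haversine formula gives a central angle δ ≈ 1.464 rad (83.9°) between the endpoints.
Interpolate at f = 1/2 with slerp weights a = sin((1−f)δ)/sin δ ≈ 0.672, b = sin(fδ)/sin δ ≈ 0.672.
p = a·p₁ + b·p₂ ≈ (-0.328, 0.865, -0.381); φ = arcsin(p_z) ≈ -22.41°, λ = atan2(p_y, p_x) ≈ 110.75°.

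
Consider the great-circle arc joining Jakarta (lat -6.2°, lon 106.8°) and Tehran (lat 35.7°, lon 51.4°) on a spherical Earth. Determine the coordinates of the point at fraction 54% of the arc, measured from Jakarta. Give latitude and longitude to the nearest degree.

Write both endpoints as unit vectors p₁, p₂ with components (cos φ cos λ, cos φ sin λ, sin φ).
The central angle between the endpoints is δ = arccos(p₁·p₂) ≈ 1.164 rad (66.7°).
Interpolate at f = 0.54 with slerp weights a = sin((1−f)δ)/sin δ ≈ 0.556, b = sin(fδ)/sin δ ≈ 0.640.
p = a·p₁ + b·p₂ ≈ (0.165, 0.935, 0.314); φ = arcsin(p_z) ≈ 18.28°, λ = atan2(p_y, p_x) ≈ 80.01°.

≈ lat 18°, lon 80°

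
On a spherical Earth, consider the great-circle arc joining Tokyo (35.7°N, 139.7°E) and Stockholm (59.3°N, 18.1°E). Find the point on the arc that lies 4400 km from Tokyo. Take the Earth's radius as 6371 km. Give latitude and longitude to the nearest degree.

From cos δ = sin φ₁ sin φ₂ + cos φ₁ cos φ₂ cos Δλ, the central angle is δ ≈ 1.282 rad (73.5°). The total great-circle distance is δ·R ≈ 1.282 × 6371 ≈ 8170 km, so the target fraction is f = 4400/8170 ≈ 0.539.
Interpolate at f ≈ 0.539 with slerp weights a = sin((1−f)δ)/sin δ ≈ 0.582, b = sin(fδ)/sin δ ≈ 0.664.
p = a·p₁ + b·p₂ ≈ (-0.038, 0.411, 0.911); φ = arcsin(p_z) ≈ 65.62°, λ = atan2(p_y, p_x) ≈ 95.26°.

≈ (66°N, 95°E)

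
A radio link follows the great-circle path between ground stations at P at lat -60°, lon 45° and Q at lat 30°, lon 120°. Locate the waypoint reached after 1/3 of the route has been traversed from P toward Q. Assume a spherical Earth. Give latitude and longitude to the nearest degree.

≈ lat -34°, lon 84°

Convert each endpoint to a unit vector on the sphere (x = cos φ cos λ, y = cos φ sin λ, z = sin φ).
The central angle between the endpoints is δ = arccos(p₁·p₂) ≈ 1.898 rad (108.7°).
Interpolate at f = 1/3 with slerp weights a = sin((1−f)δ)/sin δ ≈ 1.007, b = sin(fδ)/sin δ ≈ 0.624.
p = a·p₁ + b·p₂ ≈ (0.086, 0.824, -0.560); φ = arcsin(p_z) ≈ -34.05°, λ = atan2(p_y, p_x) ≈ 84.06°.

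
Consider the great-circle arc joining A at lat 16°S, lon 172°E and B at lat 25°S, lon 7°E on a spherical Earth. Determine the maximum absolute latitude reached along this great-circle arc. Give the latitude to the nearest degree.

The great circle lies in the plane with unit normal n̂ = (p₁ × p₂)/|p₁ × p₂|.
Here n̂_z ≈ -0.327; the vertex latitude is φ_max = arccos|n̂_z| ≈ 70.9°.
Check via Clairaut: cos φ_max = |cos φ₁| · sin C = cos(16.0°)·sin(160.1°) ≈ 0.327, again giving ≈ 70.9°.

≈ 71°S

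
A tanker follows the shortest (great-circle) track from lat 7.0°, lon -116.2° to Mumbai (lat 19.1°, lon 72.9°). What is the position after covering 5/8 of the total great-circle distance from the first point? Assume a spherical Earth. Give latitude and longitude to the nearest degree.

≈ lat 68°, lon 121°

Convert each endpoint to a unit vector on the sphere (x = cos φ cos λ, y = cos φ sin λ, z = sin φ).
The central angle between the endpoints is δ = arccos(p₁·p₂) ≈ 2.660 rad (152.4°).
Interpolate at f = 5/8 with slerp weights a = sin((1−f)δ)/sin δ ≈ 1.813, b = sin(fδ)/sin δ ≈ 2.150.
p = a·p₁ + b·p₂ ≈ (-0.197, 0.326, 0.924); φ = arcsin(p_z) ≈ 67.57°, λ = atan2(p_y, p_x) ≈ 121.17°.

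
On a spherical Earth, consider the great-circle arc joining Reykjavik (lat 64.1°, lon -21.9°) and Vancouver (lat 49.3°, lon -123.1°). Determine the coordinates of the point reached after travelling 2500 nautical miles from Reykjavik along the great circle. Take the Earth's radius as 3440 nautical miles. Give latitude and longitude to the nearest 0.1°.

≈ lat 56.9°, lon -113.5°

Convert each endpoint to a unit vector on the sphere (x = cos φ cos λ, y = cos φ sin λ, z = sin φ).
The central angle between the endpoints is δ = arccos(p₁·p₂) ≈ 0.894 rad (51.2°). The total great-circle distance is δ·R ≈ 0.894 × 3440 ≈ 3074 nmi, so the target fraction is f = 2500/3074 ≈ 0.813.
Interpolate at f ≈ 0.813 with slerp weights a = sin((1−f)δ)/sin δ ≈ 0.213, b = sin(fδ)/sin δ ≈ 0.853.
p = a·p₁ + b·p₂ ≈ (-0.217, -0.500, 0.838); φ = arcsin(p_z) ≈ 56.93°, λ = atan2(p_y, p_x) ≈ -113.47°.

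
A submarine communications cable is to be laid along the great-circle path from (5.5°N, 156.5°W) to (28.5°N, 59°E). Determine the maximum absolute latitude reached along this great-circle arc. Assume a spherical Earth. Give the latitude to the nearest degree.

The great circle lies in the plane with unit normal n̂ = (p₁ × p₂)/|p₁ × p₂|.
Here n̂_z ≈ -0.681; the vertex latitude is φ_max = arccos|n̂_z| ≈ 47.1°.
Check via Clairaut: cos φ_max = |cos φ₁| · sin C = cos(5.5°)·sin(43.2°) ≈ 0.681, again giving ≈ 47.1°.

≈ 47°N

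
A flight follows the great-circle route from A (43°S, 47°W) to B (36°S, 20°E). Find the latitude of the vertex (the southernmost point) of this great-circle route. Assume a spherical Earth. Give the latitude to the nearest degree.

The great circle lies in the plane with unit normal n̂ = (p₁ × p₂)/|p₁ × p₂|.
Here n̂_z ≈ +0.703; the vertex latitude is φ_max = arccos|n̂_z| ≈ 45.3°.

≈ 45°S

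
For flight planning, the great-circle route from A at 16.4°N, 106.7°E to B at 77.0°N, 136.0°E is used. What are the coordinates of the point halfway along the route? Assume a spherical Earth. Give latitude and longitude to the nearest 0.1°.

≈ 47.3°N, 112.1°E

Convert each endpoint to a unit vector on the sphere (x = cos φ cos λ, y = cos φ sin λ, z = sin φ).
The central angle between the endpoints is δ = arccos(p₁·p₂) ≈ 1.089 rad (62.4°).
Interpolate at f = 1/2 with slerp weights a = sin((1−f)δ)/sin δ ≈ 0.585, b = sin(fδ)/sin δ ≈ 0.585.
p = a·p₁ + b·p₂ ≈ (-0.256, 0.628, 0.735); φ = arcsin(p_z) ≈ 47.27°, λ = atan2(p_y, p_x) ≈ 112.14°.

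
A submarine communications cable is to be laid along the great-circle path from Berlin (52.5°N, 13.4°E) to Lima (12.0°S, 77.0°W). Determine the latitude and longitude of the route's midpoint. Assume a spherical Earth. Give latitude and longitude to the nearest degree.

Convert each endpoint to a unit vector on the sphere (x = cos φ cos λ, y = cos φ sin λ, z = sin φ).
The central angle between the endpoints is δ = arccos(p₁·p₂) ≈ 1.741 rad (99.7°).
Interpolate at f = 1/2 with slerp weights a = sin((1−f)δ)/sin δ ≈ 0.776, b = sin(fδ)/sin δ ≈ 0.776.
p = a·p₁ + b·p₂ ≈ (0.630, -0.630, 0.454); φ = arcsin(p_z) ≈ 27.01°, λ = atan2(p_y, p_x) ≈ -44.99°.

≈ 27°N, 45°W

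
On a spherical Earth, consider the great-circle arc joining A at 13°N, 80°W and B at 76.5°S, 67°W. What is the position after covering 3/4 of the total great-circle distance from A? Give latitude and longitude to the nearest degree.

Write both endpoints as unit vectors p₁, p₂ with components (cos φ cos λ, cos φ sin λ, sin φ).
The central angle between the endpoints is δ = arccos(p₁·p₂) ≈ 1.568 rad (89.8°).
Interpolate at f = 3/4 with slerp weights a = sin((1−f)δ)/sin δ ≈ 0.382, b = sin(fδ)/sin δ ≈ 0.923.
p = a·p₁ + b·p₂ ≈ (0.149, -0.565, -0.812); φ = arcsin(p_z) ≈ -54.25°, λ = atan2(p_y, p_x) ≈ -75.24°.

≈ 54°S, 75°W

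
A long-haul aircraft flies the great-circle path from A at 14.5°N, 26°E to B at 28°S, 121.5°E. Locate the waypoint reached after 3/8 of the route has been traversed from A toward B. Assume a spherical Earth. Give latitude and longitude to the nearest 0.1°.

From cos δ = sin φ₁ sin φ₂ + cos φ₁ cos φ₂ cos Δλ, the central angle is δ ≈ 1.772 rad (101.5°).
Interpolate at f = 3/8 with slerp weights a = sin((1−f)δ)/sin δ ≈ 0.913, b = sin(fδ)/sin δ ≈ 0.629.
p = a·p₁ + b·p₂ ≈ (0.504, 0.861, -0.067); φ = arcsin(p_z) ≈ -3.83°, λ = atan2(p_y, p_x) ≈ 59.66°.

≈ 3.8°S, 59.7°E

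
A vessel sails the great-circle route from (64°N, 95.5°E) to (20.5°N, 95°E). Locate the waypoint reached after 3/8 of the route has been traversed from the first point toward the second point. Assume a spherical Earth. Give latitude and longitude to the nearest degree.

The haversine formula gives a central angle δ ≈ 0.759 rad (43.5°) between the endpoints.
Interpolate at f = 3/8 with slerp weights a = sin((1−f)δ)/sin δ ≈ 0.664, b = sin(fδ)/sin δ ≈ 0.408.
p = a·p₁ + b·p₂ ≈ (-0.061, 0.670, 0.739); φ = arcsin(p_z) ≈ 47.69°, λ = atan2(p_y, p_x) ≈ 95.22°.

≈ (48°N, 95°E)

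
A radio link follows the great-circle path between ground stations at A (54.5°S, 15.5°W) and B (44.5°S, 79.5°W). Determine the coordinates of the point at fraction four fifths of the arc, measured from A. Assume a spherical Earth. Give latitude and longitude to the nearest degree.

≈ (49°S, 70°W)

Write both endpoints as unit vectors p₁, p₂ with components (cos φ cos λ, cos φ sin λ, sin φ).
The central angle between the endpoints is δ = arccos(p₁·p₂) ≈ 0.719 rad (41.2°).
Interpolate at f = 4/5 with slerp weights a = sin((1−f)δ)/sin δ ≈ 0.218, b = sin(fδ)/sin δ ≈ 0.826.
p = a·p₁ + b·p₂ ≈ (0.229, -0.613, -0.756); φ = arcsin(p_z) ≈ -49.12°, λ = atan2(p_y, p_x) ≈ -69.51°.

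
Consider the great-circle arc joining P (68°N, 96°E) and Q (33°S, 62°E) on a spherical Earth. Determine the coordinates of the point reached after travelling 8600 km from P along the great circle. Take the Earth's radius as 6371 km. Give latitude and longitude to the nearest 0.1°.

≈ (6.7°S, 67.6°E)

Write both endpoints as unit vectors p₁, p₂ with components (cos φ cos λ, cos φ sin λ, sin φ).
The central angle between the endpoints is δ = arccos(p₁·p₂) ≈ 1.818 rad (104.2°). The total great-circle distance is δ·R ≈ 1.818 × 6371 ≈ 11581 km, so the target fraction is f = 8600/11581 ≈ 0.743.
Interpolate at f ≈ 0.743 with slerp weights a = sin((1−f)δ)/sin δ ≈ 0.465, b = sin(fδ)/sin δ ≈ 1.006.
p = a·p₁ + b·p₂ ≈ (0.378, 0.918, -0.117); φ = arcsin(p_z) ≈ -6.70°, λ = atan2(p_y, p_x) ≈ 67.63°.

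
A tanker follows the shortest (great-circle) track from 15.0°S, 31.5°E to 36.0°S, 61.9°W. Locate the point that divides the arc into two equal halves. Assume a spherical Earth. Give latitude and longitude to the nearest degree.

From cos δ = sin φ₁ sin φ₂ + cos φ₁ cos φ₂ cos Δλ, the central angle is δ ≈ 1.465 rad (83.9°).
Interpolate at f = 1/2 with slerp weights a = sin((1−f)δ)/sin δ ≈ 0.672, b = sin(fδ)/sin δ ≈ 0.672.
p = a·p₁ + b·p₂ ≈ (0.810, -0.141, -0.569); φ = arcsin(p_z) ≈ -34.70°, λ = atan2(p_y, p_x) ≈ -9.84°.

≈ 35°S, 10°W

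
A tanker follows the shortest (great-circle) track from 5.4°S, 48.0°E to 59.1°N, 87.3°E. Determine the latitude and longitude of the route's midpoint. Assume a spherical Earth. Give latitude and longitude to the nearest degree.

Write both endpoints as unit vectors p₁, p₂ with components (cos φ cos λ, cos φ sin λ, sin φ).
The central angle between the endpoints is δ = arccos(p₁·p₂) ≈ 1.250 rad (71.6°).
Interpolate at f = 1/2 with slerp weights a = sin((1−f)δ)/sin δ ≈ 0.617, b = sin(fδ)/sin δ ≈ 0.617.
p = a·p₁ + b·p₂ ≈ (0.426, 0.773, 0.471); φ = arcsin(p_z) ≈ 28.11°, λ = atan2(p_y, p_x) ≈ 61.14°.

≈ 28°N, 61°E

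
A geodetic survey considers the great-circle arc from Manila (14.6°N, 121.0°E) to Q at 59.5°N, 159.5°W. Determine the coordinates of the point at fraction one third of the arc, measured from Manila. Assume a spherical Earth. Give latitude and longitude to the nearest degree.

Write both endpoints as unit vectors p₁, p₂ with components (cos φ cos λ, cos φ sin λ, sin φ).
The central angle between the endpoints is δ = arccos(p₁·p₂) ≈ 1.259 rad (72.1°).
Interpolate at f = 1/3 with slerp weights a = sin((1−f)δ)/sin δ ≈ 0.782, b = sin(fδ)/sin δ ≈ 0.428.
p = a·p₁ + b·p₂ ≈ (-0.593, 0.572, 0.566); φ = arcsin(p_z) ≈ 34.47°, λ = atan2(p_y, p_x) ≈ 136.02°.

≈ 34°N, 136°E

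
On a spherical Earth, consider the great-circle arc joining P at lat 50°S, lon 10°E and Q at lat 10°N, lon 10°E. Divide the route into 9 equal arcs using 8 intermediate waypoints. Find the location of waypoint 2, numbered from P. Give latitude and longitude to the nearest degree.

≈ lat 37°S, lon 10°E

Convert each endpoint to a unit vector on the sphere (x = cos φ cos λ, y = cos φ sin λ, z = sin φ).
The central angle between the endpoints is δ = arccos(p₁·p₂) ≈ 1.047 rad (60.0°).
Interpolate at f = 2/9 with slerp weights a = sin((1−f)δ)/sin δ ≈ 0.840, b = sin(fδ)/sin δ ≈ 0.266.
p = a·p₁ + b·p₂ ≈ (0.790, 0.139, -0.597); φ = arcsin(p_z) ≈ -36.67°, λ = atan2(p_y, p_x) ≈ 10.00°.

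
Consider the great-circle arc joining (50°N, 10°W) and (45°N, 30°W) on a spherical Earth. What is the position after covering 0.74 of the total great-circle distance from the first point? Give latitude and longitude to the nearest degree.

Convert each endpoint to a unit vector on the sphere (x = cos φ cos λ, y = cos φ sin λ, z = sin φ).
The central angle between the endpoints is δ = arccos(p₁·p₂) ≈ 0.251 rad (14.4°).
Interpolate at f = 0.74 with slerp weights a = sin((1−f)δ)/sin δ ≈ 0.263, b = sin(fδ)/sin δ ≈ 0.744.
p = a·p₁ + b·p₂ ≈ (0.622, -0.292, 0.727); φ = arcsin(p_z) ≈ 46.63°, λ = atan2(p_y, p_x) ≈ -25.18°.

≈ (47°N, 25°W)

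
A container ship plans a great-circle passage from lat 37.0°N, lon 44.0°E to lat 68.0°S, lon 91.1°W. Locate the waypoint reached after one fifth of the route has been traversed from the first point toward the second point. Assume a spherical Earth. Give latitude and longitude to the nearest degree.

Write both endpoints as unit vectors p₁, p₂ with components (cos φ cos λ, cos φ sin λ, sin φ).
The central angle between the endpoints is δ = arccos(p₁·p₂) ≈ 2.449 rad (140.3°).
Interpolate at f = 1/5 with slerp weights a = sin((1−f)δ)/sin δ ≈ 1.450, b = sin(fδ)/sin δ ≈ 0.737.
p = a·p₁ + b·p₂ ≈ (0.828, 0.528, 0.189); φ = arcsin(p_z) ≈ 10.90°, λ = atan2(p_y, p_x) ≈ 32.55°.

≈ lat 11°N, lon 33°E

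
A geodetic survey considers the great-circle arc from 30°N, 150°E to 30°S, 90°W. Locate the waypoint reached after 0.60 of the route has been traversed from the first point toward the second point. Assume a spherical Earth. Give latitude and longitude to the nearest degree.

≈ 7°S, 139°W

Write both endpoints as unit vectors p₁, p₂ with components (cos φ cos λ, cos φ sin λ, sin φ).
The central angle between the endpoints is δ = arccos(p₁·p₂) ≈ 2.246 rad (128.7°).
Interpolate at f = 0.60 with slerp weights a = sin((1−f)δ)/sin δ ≈ 1.002, b = sin(fδ)/sin δ ≈ 1.249.
p = a·p₁ + b·p₂ ≈ (-0.752, -0.648, -0.124); φ = arcsin(p_z) ≈ -7.10°, λ = atan2(p_y, p_x) ≈ -139.24°.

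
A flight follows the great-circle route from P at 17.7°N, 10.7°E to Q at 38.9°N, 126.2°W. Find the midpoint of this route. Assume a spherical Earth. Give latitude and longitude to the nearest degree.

Convert each endpoint to a unit vector on the sphere (x = cos φ cos λ, y = cos φ sin λ, z = sin φ).
The central angle between the endpoints is δ = arccos(p₁·p₂) ≈ 1.929 rad (110.5°).
Interpolate at f = 1/2 with slerp weights a = sin((1−f)δ)/sin δ ≈ 0.877, b = sin(fδ)/sin δ ≈ 0.877.
p = a·p₁ + b·p₂ ≈ (0.418, -0.396, 0.818); φ = arcsin(p_z) ≈ 54.85°, λ = atan2(p_y, p_x) ≈ -43.44°.

≈ 55°N, 43°W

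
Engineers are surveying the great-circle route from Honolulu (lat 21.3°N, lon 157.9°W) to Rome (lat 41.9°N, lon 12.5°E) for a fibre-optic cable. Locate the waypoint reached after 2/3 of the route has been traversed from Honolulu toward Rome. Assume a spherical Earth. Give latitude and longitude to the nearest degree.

Convert each endpoint to a unit vector on the sphere (x = cos φ cos λ, y = cos φ sin λ, z = sin φ).
The central angle between the endpoints is δ = arccos(p₁·p₂) ≈ 2.028 rad (116.2°).
Interpolate at f = 2/3 with slerp weights a = sin((1−f)δ)/sin δ ≈ 0.697, b = sin(fδ)/sin δ ≈ 1.088.
p = a·p₁ + b·p₂ ≈ (0.189, -0.069, 0.980); φ = arcsin(p_z) ≈ 78.41°, λ = atan2(p_y, p_x) ≈ -20.13°.

≈ lat 78°N, lon 20°W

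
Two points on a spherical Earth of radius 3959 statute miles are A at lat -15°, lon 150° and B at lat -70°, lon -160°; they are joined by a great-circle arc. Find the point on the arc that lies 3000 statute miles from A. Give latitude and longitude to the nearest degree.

From cos δ = sin φ₁ sin φ₂ + cos φ₁ cos φ₂ cos Δλ, the central angle is δ ≈ 1.098 rad (62.9°). The total great-circle distance is δ·R ≈ 1.098 × 3959 ≈ 4346 mi, so the target fraction is f = 3000/4346 ≈ 0.690.
Interpolate at f ≈ 0.690 with slerp weights a = sin((1−f)δ)/sin δ ≈ 0.375, b = sin(fδ)/sin δ ≈ 0.772.
p = a·p₁ + b·p₂ ≈ (-0.562, 0.091, -0.822); φ = arcsin(p_z) ≈ -55.33°, λ = atan2(p_y, p_x) ≈ 170.83°.

≈ lat -55°, lon 171°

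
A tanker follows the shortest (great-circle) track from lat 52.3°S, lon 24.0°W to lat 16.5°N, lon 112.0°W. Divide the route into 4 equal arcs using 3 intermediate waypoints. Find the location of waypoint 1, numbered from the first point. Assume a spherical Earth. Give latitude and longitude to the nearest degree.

Convert each endpoint to a unit vector on the sphere (x = cos φ cos λ, y = cos φ sin λ, z = sin φ).
The central angle between the endpoints is δ = arccos(p₁·p₂) ≈ 1.777 rad (101.8°).
Interpolate at f = 1/4 with slerp weights a = sin((1−f)δ)/sin δ ≈ 0.993, b = sin(fδ)/sin δ ≈ 0.439.
p = a·p₁ + b·p₂ ≈ (0.397, -0.637, -0.661); φ = arcsin(p_z) ≈ -41.36°, λ = atan2(p_y, p_x) ≈ -58.08°.

≈ lat 41°S, lon 58°W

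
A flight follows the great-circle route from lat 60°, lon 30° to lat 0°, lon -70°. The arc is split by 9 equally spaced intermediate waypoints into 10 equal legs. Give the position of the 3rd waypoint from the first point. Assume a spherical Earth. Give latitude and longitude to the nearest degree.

The haversine formula gives a central angle δ ≈ 1.658 rad (95.0°) between the endpoints.
Interpolate at f = 3/10 with slerp weights a = sin((1−f)δ)/sin δ ≈ 0.920, b = sin(fδ)/sin δ ≈ 0.479.
p = a·p₁ + b·p₂ ≈ (0.562, -0.220, 0.797); φ = arcsin(p_z) ≈ 52.86°, λ = atan2(p_y, p_x) ≈ -21.36°.

≈ lat 53°, lon -21°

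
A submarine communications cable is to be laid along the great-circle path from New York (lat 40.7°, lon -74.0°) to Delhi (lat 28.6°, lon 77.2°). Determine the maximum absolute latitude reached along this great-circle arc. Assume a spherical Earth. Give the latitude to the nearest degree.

≈ 71°

The great circle lies in the plane with unit normal n̂ = (p₁ × p₂)/|p₁ × p₂|.
Here n̂_z ≈ +0.333; the vertex latitude is φ_max = arccos|n̂_z| ≈ 70.5°.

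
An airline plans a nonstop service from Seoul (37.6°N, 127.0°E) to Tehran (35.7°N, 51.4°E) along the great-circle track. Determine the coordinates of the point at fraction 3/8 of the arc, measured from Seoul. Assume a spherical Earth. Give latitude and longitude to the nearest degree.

≈ 43°N, 99°E

Write both endpoints as unit vectors p₁, p₂ with components (cos φ cos λ, cos φ sin λ, sin φ).
The central angle between the endpoints is δ = arccos(p₁·p₂) ≈ 1.029 rad (58.9°).
Interpolate at f = 3/8 with slerp weights a = sin((1−f)δ)/sin δ ≈ 0.700, b = sin(fδ)/sin δ ≈ 0.439.
p = a·p₁ + b·p₂ ≈ (-0.111, 0.722, 0.683); φ = arcsin(p_z) ≈ 43.10°, λ = atan2(p_y, p_x) ≈ 98.76°.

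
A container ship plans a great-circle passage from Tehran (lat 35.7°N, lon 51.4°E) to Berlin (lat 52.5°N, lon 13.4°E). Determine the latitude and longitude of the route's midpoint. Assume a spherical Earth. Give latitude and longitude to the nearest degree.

Convert each endpoint to a unit vector on the sphere (x = cos φ cos λ, y = cos φ sin λ, z = sin φ).
The central angle between the endpoints is δ = arccos(p₁·p₂) ≈ 0.550 rad (31.5°).
Interpolate at f = 1/2 with slerp weights a = sin((1−f)δ)/sin δ ≈ 0.520, b = sin(fδ)/sin δ ≈ 0.520.
p = a·p₁ + b·p₂ ≈ (0.571, 0.403, 0.715); φ = arcsin(p_z) ≈ 45.67°, λ = atan2(p_y, p_x) ≈ 35.22°.

≈ lat 46°N, lon 35°E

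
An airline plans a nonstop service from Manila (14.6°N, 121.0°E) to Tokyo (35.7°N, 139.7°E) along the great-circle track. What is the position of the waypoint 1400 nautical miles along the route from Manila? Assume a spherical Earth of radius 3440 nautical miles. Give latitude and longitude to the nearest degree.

From cos δ = sin φ₁ sin φ₂ + cos φ₁ cos φ₂ cos Δλ, the central angle is δ ≈ 0.470 rad (26.9°). The total great-circle distance is δ·R ≈ 0.470 × 3440 ≈ 1618 nmi, so the target fraction is f = 1400/1618 ≈ 0.866.
Interpolate at f ≈ 0.866 with slerp weights a = sin((1−f)δ)/sin δ ≈ 0.139, b = sin(fδ)/sin δ ≈ 0.874.
p = a·p₁ + b·p₂ ≈ (-0.611, 0.575, 0.545); φ = arcsin(p_z) ≈ 33.02°, λ = atan2(p_y, p_x) ≈ 136.74°.

≈ (33°N, 137°E)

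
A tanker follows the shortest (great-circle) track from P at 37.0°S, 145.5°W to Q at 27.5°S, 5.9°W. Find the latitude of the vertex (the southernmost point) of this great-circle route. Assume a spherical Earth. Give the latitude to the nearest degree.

The great circle lies in the plane with unit normal n̂ = (p₁ × p₂)/|p₁ × p₂|.
Here n̂_z ≈ +0.476; the vertex latitude is φ_max = arccos|n̂_z| ≈ 61.6°.
Check via Clairaut: cos φ_max = |cos φ₁| · sin C = cos(37.0°)·sin(143.4°) ≈ 0.476, again giving ≈ 61.6°.

≈ 62°S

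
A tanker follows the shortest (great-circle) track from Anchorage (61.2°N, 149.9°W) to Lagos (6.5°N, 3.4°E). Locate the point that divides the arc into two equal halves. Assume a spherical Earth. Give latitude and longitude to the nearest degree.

Write both endpoints as unit vectors p₁, p₂ with components (cos φ cos λ, cos φ sin λ, sin φ).
The central angle between the endpoints is δ = arccos(p₁·p₂) ≈ 1.905 rad (109.2°).
Interpolate at f = 1/2 with slerp weights a = sin((1−f)δ)/sin δ ≈ 0.863, b = sin(fδ)/sin δ ≈ 0.863.
p = a·p₁ + b·p₂ ≈ (0.496, -0.158, 0.854); φ = arcsin(p_z) ≈ 58.63°, λ = atan2(p_y, p_x) ≈ -17.62°.

≈ 59°N, 18°W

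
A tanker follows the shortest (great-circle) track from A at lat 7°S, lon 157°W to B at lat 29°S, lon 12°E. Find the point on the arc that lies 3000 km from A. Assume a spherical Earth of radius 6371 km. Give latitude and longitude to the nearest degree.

The haversine formula gives a central angle δ ≈ 2.487 rad (142.5°) between the endpoints. The total great-circle distance is δ·R ≈ 2.487 × 6371 ≈ 15842 km, so the target fraction is f = 3000/15842 ≈ 0.189.
Interpolate at f ≈ 0.189 with slerp weights a = sin((1−f)δ)/sin δ ≈ 1.482, b = sin(fδ)/sin δ ≈ 0.745.
p = a·p₁ + b·p₂ ≈ (-0.717, -0.439, -0.542); φ = arcsin(p_z) ≈ -32.80°, λ = atan2(p_y, p_x) ≈ -148.50°.

≈ lat 33°S, lon 148°W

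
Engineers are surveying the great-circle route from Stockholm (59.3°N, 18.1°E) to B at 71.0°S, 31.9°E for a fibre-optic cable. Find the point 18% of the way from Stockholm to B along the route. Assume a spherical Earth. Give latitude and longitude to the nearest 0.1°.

From cos δ = sin φ₁ sin φ₂ + cos φ₁ cos φ₂ cos Δλ, the central angle is δ ≈ 2.280 rad (130.7°).
Interpolate at f = 0.18 with slerp weights a = sin((1−f)δ)/sin δ ≈ 1.260, b = sin(fδ)/sin δ ≈ 0.526.
p = a·p₁ + b·p₂ ≈ (0.757, 0.290, 0.586); φ = arcsin(p_z) ≈ 35.86°, λ = atan2(p_y, p_x) ≈ 20.99°.

≈ 35.9°N, 21.0°E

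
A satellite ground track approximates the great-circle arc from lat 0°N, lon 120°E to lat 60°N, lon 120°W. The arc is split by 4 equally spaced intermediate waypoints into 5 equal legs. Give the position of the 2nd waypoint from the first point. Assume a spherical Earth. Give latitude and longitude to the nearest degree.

Write both endpoints as unit vectors p₁, p₂ with components (cos φ cos λ, cos φ sin λ, sin φ).
The central angle between the endpoints is δ = arccos(p₁·p₂) ≈ 1.823 rad (104.5°).
Interpolate at f = 2/5 with slerp weights a = sin((1−f)δ)/sin δ ≈ 0.918, b = sin(fδ)/sin δ ≈ 0.688.
p = a·p₁ + b·p₂ ≈ (-0.631, 0.497, 0.596); φ = arcsin(p_z) ≈ 36.59°, λ = atan2(p_y, p_x) ≈ 141.79°.

≈ lat 37°N, lon 142°E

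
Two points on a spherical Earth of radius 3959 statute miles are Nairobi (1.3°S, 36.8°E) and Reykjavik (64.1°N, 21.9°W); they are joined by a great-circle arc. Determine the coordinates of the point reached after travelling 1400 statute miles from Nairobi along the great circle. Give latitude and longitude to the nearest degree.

Write both endpoints as unit vectors p₁, p₂ with components (cos φ cos λ, cos φ sin λ, sin φ).
The central angle between the endpoints is δ = arccos(p₁·p₂) ≈ 1.363 rad (78.1°). The total great-circle distance is δ·R ≈ 1.363 × 3959 ≈ 5395 mi, so the target fraction is f = 1400/5395 ≈ 0.259.
Interpolate at f ≈ 0.259 with slerp weights a = sin((1−f)δ)/sin δ ≈ 0.865, b = sin(fδ)/sin δ ≈ 0.354.
p = a·p₁ + b·p₂ ≈ (0.836, 0.460, 0.299); φ = arcsin(p_z) ≈ 17.38°, λ = atan2(p_y, p_x) ≈ 28.84°.

≈ 17°N, 29°E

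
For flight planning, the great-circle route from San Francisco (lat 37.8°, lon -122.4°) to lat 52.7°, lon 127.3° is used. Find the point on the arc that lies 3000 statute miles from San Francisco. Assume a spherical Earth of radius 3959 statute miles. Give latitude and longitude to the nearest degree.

≈ lat 62°, lon 177°

Convert each endpoint to a unit vector on the sphere (x = cos φ cos λ, y = cos φ sin λ, z = sin φ).
The central angle between the endpoints is δ = arccos(p₁·p₂) ≈ 1.244 rad (71.3°). The total great-circle distance is δ·R ≈ 1.244 × 3959 ≈ 4923 mi, so the target fraction is f = 3000/4923 ≈ 0.609.
Interpolate at f ≈ 0.609 with slerp weights a = sin((1−f)δ)/sin δ ≈ 0.493, b = sin(fδ)/sin δ ≈ 0.726.
p = a·p₁ + b·p₂ ≈ (-0.475, 0.021, 0.880); φ = arcsin(p_z) ≈ 61.59°, λ = atan2(p_y, p_x) ≈ 177.48°.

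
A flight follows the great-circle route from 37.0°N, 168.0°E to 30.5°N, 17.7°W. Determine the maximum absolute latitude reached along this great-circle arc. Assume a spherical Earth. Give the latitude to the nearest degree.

≈ 86°N

The great circle lies in the plane with unit normal n̂ = (p₁ × p₂)/|p₁ × p₂|.
Here n̂_z ≈ +0.074; the vertex latitude is φ_max = arccos|n̂_z| ≈ 85.8°.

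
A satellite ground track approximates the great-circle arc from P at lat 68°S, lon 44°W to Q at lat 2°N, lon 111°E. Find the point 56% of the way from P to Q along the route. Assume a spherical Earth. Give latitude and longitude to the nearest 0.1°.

≈ lat 46.3°S, lon 100.2°E

The haversine formula gives a central angle δ ≈ 1.952 rad (111.8°) between the endpoints.
Interpolate at f = 0.56 with slerp weights a = sin((1−f)δ)/sin δ ≈ 0.815, b = sin(fδ)/sin δ ≈ 0.956.
p = a·p₁ + b·p₂ ≈ (-0.123, 0.680, -0.723); φ = arcsin(p_z) ≈ -46.27°, λ = atan2(p_y, p_x) ≈ 100.24°.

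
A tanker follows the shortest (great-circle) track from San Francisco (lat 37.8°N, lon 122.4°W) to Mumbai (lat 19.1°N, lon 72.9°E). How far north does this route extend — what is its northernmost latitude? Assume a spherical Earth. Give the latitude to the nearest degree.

The great circle lies in the plane with unit normal n̂ = (p₁ × p₂)/|p₁ × p₂|.
Here n̂_z ≈ -0.231; the vertex latitude is φ_max = arccos|n̂_z| ≈ 76.7°.

≈ 77°N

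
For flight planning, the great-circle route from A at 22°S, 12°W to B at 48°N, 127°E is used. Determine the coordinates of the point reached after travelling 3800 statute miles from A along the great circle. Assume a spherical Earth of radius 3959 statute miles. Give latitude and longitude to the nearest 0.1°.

Convert each endpoint to a unit vector on the sphere (x = cos φ cos λ, y = cos φ sin λ, z = sin φ).
The central angle between the endpoints is δ = arccos(p₁·p₂) ≈ 2.414 rad (138.3°). The total great-circle distance is δ·R ≈ 2.414 × 3959 ≈ 9556 mi, so the target fraction is f = 3800/9556 ≈ 0.398.
Interpolate at f ≈ 0.398 with slerp weights a = sin((1−f)δ)/sin δ ≈ 1.493, b = sin(fδ)/sin δ ≈ 1.231.
p = a·p₁ + b·p₂ ≈ (0.858, 0.370, 0.356); φ = arcsin(p_z) ≈ 20.84°, λ = atan2(p_y, p_x) ≈ 23.33°.

≈ 20.8°N, 23.3°E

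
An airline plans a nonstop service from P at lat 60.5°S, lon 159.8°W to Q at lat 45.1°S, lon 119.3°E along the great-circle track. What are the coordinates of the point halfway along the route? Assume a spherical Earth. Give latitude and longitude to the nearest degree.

Convert each endpoint to a unit vector on the sphere (x = cos φ cos λ, y = cos φ sin λ, z = sin φ).
The central angle between the endpoints is δ = arccos(p₁·p₂) ≈ 0.835 rad (47.8°).
Interpolate at f = 1/2 with slerp weights a = sin((1−f)δ)/sin δ ≈ 0.547, b = sin(fδ)/sin δ ≈ 0.547.
p = a·p₁ + b·p₂ ≈ (-0.442, 0.244, -0.863); φ = arcsin(p_z) ≈ -59.71°, λ = atan2(p_y, p_x) ≈ 151.11°.

≈ lat 60°S, lon 151°E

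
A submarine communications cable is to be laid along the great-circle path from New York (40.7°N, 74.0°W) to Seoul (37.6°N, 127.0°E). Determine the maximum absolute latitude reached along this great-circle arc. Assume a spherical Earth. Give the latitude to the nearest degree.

≈ 77°N

The great circle lies in the plane with unit normal n̂ = (p₁ × p₂)/|p₁ × p₂|.
Here n̂_z ≈ -0.218; the vertex latitude is φ_max = arccos|n̂_z| ≈ 77.4°.
Check via Clairaut: cos φ_max = |cos φ₁| · sin C = cos(40.7°)·sin(16.7°) ≈ 0.218, again giving ≈ 77.4°.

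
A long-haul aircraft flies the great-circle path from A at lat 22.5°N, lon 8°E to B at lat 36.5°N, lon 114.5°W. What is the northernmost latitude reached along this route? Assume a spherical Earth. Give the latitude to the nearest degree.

≈ 51°N

The great circle lies in the plane with unit normal n̂ = (p₁ × p₂)/|p₁ × p₂|.
Here n̂_z ≈ -0.636; the vertex latitude is φ_max = arccos|n̂_z| ≈ 50.5°.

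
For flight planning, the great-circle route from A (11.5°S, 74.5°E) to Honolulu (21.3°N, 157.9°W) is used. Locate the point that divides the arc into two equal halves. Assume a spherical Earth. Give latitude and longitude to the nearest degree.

≈ (11°N, 135°E)

The haversine formula gives a central angle δ ≈ 2.252 rad (129.0°) between the endpoints.
Interpolate at f = 1/2 with slerp weights a = sin((1−f)δ)/sin δ ≈ 1.162, b = sin(fδ)/sin δ ≈ 1.162.
p = a·p₁ + b·p₂ ≈ (-0.699, 0.690, 0.190); φ = arcsin(p_z) ≈ 10.97°, λ = atan2(p_y, p_x) ≈ 135.36°.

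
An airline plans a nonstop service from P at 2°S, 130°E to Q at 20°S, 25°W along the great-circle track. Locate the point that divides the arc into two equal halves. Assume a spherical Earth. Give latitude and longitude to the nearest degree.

≈ 42°S, 60°E

From cos δ = sin φ₁ sin φ₂ + cos φ₁ cos φ₂ cos Δλ, the central angle is δ ≈ 2.567 rad (147.1°).
Interpolate at f = 1/2 with slerp weights a = sin((1−f)δ)/sin δ ≈ 1.763, b = sin(fδ)/sin δ ≈ 1.763.
p = a·p₁ + b·p₂ ≈ (0.369, 0.650, -0.665); φ = arcsin(p_z) ≈ -41.65°, λ = atan2(p_y, p_x) ≈ 60.41°.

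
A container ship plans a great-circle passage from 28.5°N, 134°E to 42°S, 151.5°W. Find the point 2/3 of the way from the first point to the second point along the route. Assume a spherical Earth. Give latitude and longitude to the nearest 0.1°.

≈ 20.8°S, 178.8°E

Write both endpoints as unit vectors p₁, p₂ with components (cos φ cos λ, cos φ sin λ, sin φ).
The central angle between the endpoints is δ = arccos(p₁·p₂) ≈ 1.716 rad (98.3°).
Interpolate at f = 2/3 with slerp weights a = sin((1−f)δ)/sin δ ≈ 0.547, b = sin(fδ)/sin δ ≈ 0.920.
p = a·p₁ + b·p₂ ≈ (-0.935, 0.020, -0.355); φ = arcsin(p_z) ≈ -20.77°, λ = atan2(p_y, p_x) ≈ 178.80°.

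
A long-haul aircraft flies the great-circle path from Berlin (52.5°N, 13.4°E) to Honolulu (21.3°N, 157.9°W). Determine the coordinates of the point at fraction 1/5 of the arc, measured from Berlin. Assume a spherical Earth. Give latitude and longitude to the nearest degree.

Convert each endpoint to a unit vector on the sphere (x = cos φ cos λ, y = cos φ sin λ, z = sin φ).
The central angle between the endpoints is δ = arccos(p₁·p₂) ≈ 1.847 rad (105.8°).
Interpolate at f = 1/5 with slerp weights a = sin((1−f)δ)/sin δ ≈ 1.035, b = sin(fδ)/sin δ ≈ 0.375.
p = a·p₁ + b·p₂ ≈ (0.289, 0.014, 0.957); φ = arcsin(p_z) ≈ 73.19°, λ = atan2(p_y, p_x) ≈ 2.87°.

≈ 73°N, 3°E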